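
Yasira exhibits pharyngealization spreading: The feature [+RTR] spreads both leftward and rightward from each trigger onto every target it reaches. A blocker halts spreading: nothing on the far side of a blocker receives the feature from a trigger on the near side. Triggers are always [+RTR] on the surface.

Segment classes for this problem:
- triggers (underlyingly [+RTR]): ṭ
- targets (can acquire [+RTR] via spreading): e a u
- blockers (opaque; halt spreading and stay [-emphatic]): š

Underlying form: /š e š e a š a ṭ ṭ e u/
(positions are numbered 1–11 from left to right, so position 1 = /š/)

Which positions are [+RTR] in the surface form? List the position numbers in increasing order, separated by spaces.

From /ṭ/ at 8 rightward: 9 /ṭ/ is itself a trigger — this domain ends here.
From /ṭ/ at 8 leftward: 7 /a/ → [+RTR]; 6 /š/ blocks.
From /ṭ/ at 9 rightward: 10 /e/ → [+RTR]; 11 /u/ → [+RTR]; word edge.
From /ṭ/ at 9 leftward: 8 /ṭ/ is itself a trigger — this domain ends here.
Targets with no active source: positions 2 4 5 stay [-emphatic].

7 8 9 10 11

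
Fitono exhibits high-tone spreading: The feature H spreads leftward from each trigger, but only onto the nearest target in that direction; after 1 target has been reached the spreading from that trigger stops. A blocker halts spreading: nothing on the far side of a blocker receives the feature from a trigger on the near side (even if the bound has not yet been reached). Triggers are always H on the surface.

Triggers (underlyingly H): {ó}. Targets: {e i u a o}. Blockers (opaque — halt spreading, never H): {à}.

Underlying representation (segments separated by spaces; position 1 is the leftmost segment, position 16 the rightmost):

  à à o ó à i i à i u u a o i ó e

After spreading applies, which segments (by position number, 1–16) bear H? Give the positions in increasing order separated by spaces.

From /ó/ at 4 leftward: 3 /o/ → H; bound reached.
From /ó/ at 15 leftward: 14 /i/ → H; bound reached.
Targets with no active source: positions 6 7 9 10 11 12 13 16 stay [-high tone].

3 4 14 15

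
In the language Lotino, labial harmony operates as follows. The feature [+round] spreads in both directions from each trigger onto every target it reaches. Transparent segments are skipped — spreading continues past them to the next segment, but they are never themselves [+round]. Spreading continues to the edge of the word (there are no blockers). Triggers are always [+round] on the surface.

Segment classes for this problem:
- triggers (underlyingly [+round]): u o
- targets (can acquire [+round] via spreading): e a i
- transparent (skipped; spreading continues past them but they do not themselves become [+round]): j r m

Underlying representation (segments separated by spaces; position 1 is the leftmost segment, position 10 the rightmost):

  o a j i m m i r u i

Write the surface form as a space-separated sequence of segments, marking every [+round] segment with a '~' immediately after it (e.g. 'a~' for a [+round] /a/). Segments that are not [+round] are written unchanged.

o~ a~ j i~ m m i~ r u~ i~

From /o/ at 1 rightward: 2 /a/ → [+round]; 3 /j/ transparent; 4 /i/ → [+round]; 5 /m/ transparent; 6 /m/ transparent; 7 /i/ → [+round]; 8 /r/ transparent; 9 /u/ is itself a trigger — this domain ends here.
From /o/ at 1 leftward: word edge.
From /u/ at 9 rightward: 10 /i/ → [+round]; word edge.
From /u/ at 9 leftward: 8 /r/ transparent; 7 /i/ → [+round]; 6 /m/ transparent; 5 /m/ transparent; 4 /i/ → [+round]; 3 /j/ transparent; 2 /a/ → [+round]; 1 /o/ is itself a trigger — this domain ends here.
[+round] positions on the surface: 1 2 4 7 9 10.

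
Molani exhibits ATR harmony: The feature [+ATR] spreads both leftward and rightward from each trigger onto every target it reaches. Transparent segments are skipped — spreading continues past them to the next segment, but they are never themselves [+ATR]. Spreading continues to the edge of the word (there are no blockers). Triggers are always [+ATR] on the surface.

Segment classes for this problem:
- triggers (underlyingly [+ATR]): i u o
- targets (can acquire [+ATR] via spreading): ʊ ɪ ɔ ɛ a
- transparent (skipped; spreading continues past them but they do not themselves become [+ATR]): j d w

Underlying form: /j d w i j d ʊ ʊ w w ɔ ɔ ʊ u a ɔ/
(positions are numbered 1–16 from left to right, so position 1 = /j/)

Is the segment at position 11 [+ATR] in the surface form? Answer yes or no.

yes

From /i/ at 4 rightward: 5 /j/ transparent; 6 /d/ transparent; 7 /ʊ/ → [+ATR]; 8 /ʊ/ → [+ATR]; 9 /w/ transparent; 10 /w/ transparent; 11 /ɔ/ → [+ATR]; 12 /ɔ/ → [+ATR]; 13 /ʊ/ → [+ATR]; 14 /u/ is itself a trigger — this domain ends here.
From /i/ at 4 leftward: 3 /w/ transparent; 2 /d/ transparent; 1 /j/ transparent; word edge.
From /u/ at 14 rightward: 15 /a/ → [+ATR]; 16 /ɔ/ → [+ATR]; word edge.
From /u/ at 14 leftward: 13 /ʊ/ → [+ATR]; 12 /ɔ/ → [+ATR]; 11 /ɔ/ → [+ATR]; 10 /w/ transparent; 9 /w/ transparent; 8 /ʊ/ → [+ATR]; 7 /ʊ/ → [+ATR]; 6 /d/ transparent; 5 /j/ transparent; 4 /i/ is itself a trigger — this domain ends here.
[+ATR] positions on the surface: 4 7 8 11 12 13 14 15 16.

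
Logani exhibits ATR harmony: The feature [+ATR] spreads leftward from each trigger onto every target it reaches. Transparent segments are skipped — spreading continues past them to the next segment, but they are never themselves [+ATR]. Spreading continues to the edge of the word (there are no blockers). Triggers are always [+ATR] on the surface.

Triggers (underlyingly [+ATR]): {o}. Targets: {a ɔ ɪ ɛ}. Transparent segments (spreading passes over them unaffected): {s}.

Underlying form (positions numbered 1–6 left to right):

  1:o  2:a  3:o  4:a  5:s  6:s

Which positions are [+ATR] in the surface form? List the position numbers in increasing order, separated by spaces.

1 2 3

From /o/ at 1 leftward: word edge.
From /o/ at 3 leftward: 2 /a/ → [+ATR]; 1 /o/ is itself a trigger — this domain ends here.
Target with no active source: position 4 stays [-ATR].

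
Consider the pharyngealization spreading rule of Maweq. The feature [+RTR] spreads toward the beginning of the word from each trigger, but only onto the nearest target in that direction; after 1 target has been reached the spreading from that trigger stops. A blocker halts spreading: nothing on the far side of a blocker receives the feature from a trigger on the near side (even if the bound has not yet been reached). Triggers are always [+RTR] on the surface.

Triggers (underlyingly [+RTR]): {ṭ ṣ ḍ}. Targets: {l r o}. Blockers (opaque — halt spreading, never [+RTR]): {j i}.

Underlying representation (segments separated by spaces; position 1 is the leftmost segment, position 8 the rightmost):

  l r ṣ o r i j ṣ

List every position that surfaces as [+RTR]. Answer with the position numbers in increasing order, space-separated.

2 3 8

From /ṣ/ at 3 leftward: 2 /r/ → [+RTR]; bound reached.
From /ṣ/ at 8 leftward: 7 /j/ blocks.
Targets with no active source: positions 1 4 5 stay [-emphatic].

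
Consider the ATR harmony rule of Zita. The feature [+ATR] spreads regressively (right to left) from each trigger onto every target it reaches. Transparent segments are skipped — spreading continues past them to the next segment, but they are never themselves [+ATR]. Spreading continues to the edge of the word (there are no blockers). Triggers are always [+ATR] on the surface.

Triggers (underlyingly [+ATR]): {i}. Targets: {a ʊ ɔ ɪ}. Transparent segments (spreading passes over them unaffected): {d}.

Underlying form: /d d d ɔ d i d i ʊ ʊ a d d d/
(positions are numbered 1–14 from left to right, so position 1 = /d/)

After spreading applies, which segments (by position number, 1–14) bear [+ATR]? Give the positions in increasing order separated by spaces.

4 6 8

From /i/ at 6 leftward: 5 /d/ transparent; 4 /ɔ/ → [+ATR]; 3 /d/ transparent; 2 /d/ transparent; 1 /d/ transparent; word edge.
From /i/ at 8 leftward: 7 /d/ transparent; 6 /i/ is itself a trigger — this domain ends here.
Targets with no active source: positions 9 10 11 stay [-ATR].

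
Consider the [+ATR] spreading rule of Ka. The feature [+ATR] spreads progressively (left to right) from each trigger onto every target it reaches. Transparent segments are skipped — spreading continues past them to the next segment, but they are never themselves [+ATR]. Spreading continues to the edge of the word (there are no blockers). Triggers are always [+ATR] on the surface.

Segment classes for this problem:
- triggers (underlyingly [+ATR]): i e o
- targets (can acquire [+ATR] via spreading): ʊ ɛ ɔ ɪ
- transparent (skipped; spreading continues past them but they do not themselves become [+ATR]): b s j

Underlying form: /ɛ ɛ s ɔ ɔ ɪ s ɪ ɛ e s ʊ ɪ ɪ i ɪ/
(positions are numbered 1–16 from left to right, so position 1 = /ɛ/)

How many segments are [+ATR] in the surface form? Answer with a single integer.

6

From /e/ at 10 rightward: 11 /s/ transparent; 12 /ʊ/ → [+ATR]; 13 /ɪ/ → [+ATR]; 14 /ɪ/ → [+ATR]; 15 /i/ is itself a trigger — this domain ends here.
From /i/ at 15 rightward: 16 /ɪ/ → [+ATR]; word edge.
Targets with no active source: positions 1 2 4 5 6 8 9 stay [-ATR].
[+ATR] positions on the surface: 10 12 13 14 15 16.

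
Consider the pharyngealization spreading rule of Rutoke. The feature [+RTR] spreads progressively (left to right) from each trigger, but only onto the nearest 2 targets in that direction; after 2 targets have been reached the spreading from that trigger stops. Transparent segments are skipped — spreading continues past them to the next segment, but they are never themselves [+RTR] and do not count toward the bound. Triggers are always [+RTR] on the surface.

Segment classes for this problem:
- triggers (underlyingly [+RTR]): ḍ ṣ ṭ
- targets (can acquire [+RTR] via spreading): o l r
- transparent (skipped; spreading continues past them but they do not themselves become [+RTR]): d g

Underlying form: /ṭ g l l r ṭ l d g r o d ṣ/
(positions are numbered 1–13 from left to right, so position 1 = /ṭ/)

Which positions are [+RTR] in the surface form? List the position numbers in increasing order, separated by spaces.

1 3 4 6 7 10 13

From /ṭ/ at 1 rightward: 2 /g/ transparent; 3 /l/ → [+RTR]; 4 /l/ → [+RTR]; bound reached.
From /ṭ/ at 6 rightward: 7 /l/ → [+RTR]; 8 /d/ transparent; 9 /g/ transparent; 10 /r/ → [+RTR]; bound reached.
From /ṣ/ at 13 rightward: word edge.
Targets with no active source: positions 5 11 stay [-emphatic].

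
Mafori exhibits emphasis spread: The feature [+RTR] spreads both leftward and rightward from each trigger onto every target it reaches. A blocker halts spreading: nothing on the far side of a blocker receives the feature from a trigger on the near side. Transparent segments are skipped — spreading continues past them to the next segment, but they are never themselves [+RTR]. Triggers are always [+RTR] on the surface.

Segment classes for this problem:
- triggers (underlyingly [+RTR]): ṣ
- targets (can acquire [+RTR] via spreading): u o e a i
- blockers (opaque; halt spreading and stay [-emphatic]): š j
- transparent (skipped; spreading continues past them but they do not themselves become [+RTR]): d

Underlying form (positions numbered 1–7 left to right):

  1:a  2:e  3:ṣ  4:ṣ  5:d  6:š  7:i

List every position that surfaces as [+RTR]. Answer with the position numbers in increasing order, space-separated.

From /ṣ/ at 3 rightward: 4 /ṣ/ is itself a trigger — this domain ends here.
From /ṣ/ at 3 leftward: 2 /e/ → [+RTR]; 1 /a/ → [+RTR]; word edge.
From /ṣ/ at 4 rightward: 5 /d/ transparent; 6 /š/ blocks.
From /ṣ/ at 4 leftward: 3 /ṣ/ is itself a trigger — this domain ends here.
Target with no active source: position 7 stays [-emphatic].

1 2 3 4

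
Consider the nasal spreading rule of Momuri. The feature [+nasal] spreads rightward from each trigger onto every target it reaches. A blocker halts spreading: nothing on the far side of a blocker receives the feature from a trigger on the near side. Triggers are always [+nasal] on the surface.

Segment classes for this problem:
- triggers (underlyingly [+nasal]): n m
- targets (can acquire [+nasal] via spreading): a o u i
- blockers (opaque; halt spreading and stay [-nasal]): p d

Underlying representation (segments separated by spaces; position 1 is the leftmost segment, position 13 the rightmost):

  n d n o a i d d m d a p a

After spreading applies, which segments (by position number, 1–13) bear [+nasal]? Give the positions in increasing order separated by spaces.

From /n/ at 1 rightward: 2 /d/ blocks.
From /n/ at 3 rightward: 4 /o/ → [+nasal]; 5 /a/ → [+nasal]; 6 /i/ → [+nasal]; 7 /d/ blocks.
From /m/ at 9 rightward: 10 /d/ blocks.
Targets with no active source: positions 11 13 stay [-nasal].

1 3 4 5 6 9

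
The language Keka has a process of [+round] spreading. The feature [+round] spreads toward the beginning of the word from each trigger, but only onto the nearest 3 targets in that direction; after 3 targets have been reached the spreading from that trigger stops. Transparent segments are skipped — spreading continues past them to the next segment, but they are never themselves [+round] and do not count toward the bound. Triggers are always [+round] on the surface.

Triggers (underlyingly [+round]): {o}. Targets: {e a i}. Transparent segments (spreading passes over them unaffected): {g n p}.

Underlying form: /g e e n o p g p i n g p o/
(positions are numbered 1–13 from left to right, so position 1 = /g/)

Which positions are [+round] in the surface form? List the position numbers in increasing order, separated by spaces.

From /o/ at 5 leftward: 4 /n/ transparent; 3 /e/ → [+round]; 2 /e/ → [+round]; 1 /g/ transparent; word edge.
From /o/ at 13 leftward: 12 /p/ transparent; 11 /g/ transparent; 10 /n/ transparent; 9 /i/ → [+round]; 8 /p/ transparent; 7 /g/ transparent; 6 /p/ transparent; 5 /o/ is itself a trigger — this domain ends here.

2 3 5 9 13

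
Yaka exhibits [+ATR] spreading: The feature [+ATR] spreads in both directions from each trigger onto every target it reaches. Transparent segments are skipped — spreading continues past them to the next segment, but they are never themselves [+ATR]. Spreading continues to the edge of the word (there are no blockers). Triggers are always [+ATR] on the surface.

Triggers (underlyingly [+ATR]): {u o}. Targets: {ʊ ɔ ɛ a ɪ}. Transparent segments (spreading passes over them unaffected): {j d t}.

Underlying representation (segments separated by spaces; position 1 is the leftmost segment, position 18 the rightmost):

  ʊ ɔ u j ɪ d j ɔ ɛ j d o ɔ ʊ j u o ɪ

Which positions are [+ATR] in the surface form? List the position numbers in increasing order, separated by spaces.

From /u/ at 3 rightward: 4 /j/ transparent; 5 /ɪ/ → [+ATR]; 6 /d/ transparent; 7 /j/ transparent; 8 /ɔ/ → [+ATR]; 9 /ɛ/ → [+ATR]; 10 /j/ transparent; 11 /d/ transparent; 12 /o/ is itself a trigger — this domain ends here.
From /u/ at 3 leftward: 2 /ɔ/ → [+ATR]; 1 /ʊ/ → [+ATR]; word edge.
From /o/ at 12 rightward: 13 /ɔ/ → [+ATR]; 14 /ʊ/ → [+ATR]; 15 /j/ transparent; 16 /u/ is itself a trigger — this domain ends here.
From /o/ at 12 leftward: 11 /d/ transparent; 10 /j/ transparent; 9 /ɛ/ → [+ATR]; 8 /ɔ/ → [+ATR]; 7 /j/ transparent; 6 /d/ transparent; 5 /ɪ/ → [+ATR]; 4 /j/ transparent; 3 /u/ is itself a trigger — this domain ends here.
From /u/ at 16 rightward: 17 /o/ is itself a trigger — this domain ends here.
From /u/ at 16 leftward: 15 /j/ transparent; 14 /ʊ/ → [+ATR]; 13 /ɔ/ → [+ATR]; 12 /o/ is itself a trigger — this domain ends here.
From /o/ at 17 rightward: 18 /ɪ/ → [+ATR]; word edge.
From /o/ at 17 leftward: 16 /u/ is itself a trigger — this domain ends here.

1 2 3 5 8 9 12 13 14 16 17 18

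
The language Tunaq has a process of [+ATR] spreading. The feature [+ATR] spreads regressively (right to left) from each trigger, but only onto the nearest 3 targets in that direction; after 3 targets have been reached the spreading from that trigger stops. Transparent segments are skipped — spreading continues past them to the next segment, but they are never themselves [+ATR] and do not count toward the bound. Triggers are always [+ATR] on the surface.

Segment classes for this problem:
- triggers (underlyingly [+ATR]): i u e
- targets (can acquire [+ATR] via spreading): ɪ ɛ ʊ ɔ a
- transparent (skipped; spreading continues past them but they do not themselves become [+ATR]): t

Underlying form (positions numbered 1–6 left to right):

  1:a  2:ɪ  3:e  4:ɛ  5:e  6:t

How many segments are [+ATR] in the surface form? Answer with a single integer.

From /e/ at 3 leftward: 2 /ɪ/ → [+ATR]; 1 /a/ → [+ATR]; word edge.
From /e/ at 5 leftward: 4 /ɛ/ → [+ATR]; 3 /e/ is itself a trigger — this domain ends here.
[+ATR] positions on the surface: 1 2 3 4 5.

5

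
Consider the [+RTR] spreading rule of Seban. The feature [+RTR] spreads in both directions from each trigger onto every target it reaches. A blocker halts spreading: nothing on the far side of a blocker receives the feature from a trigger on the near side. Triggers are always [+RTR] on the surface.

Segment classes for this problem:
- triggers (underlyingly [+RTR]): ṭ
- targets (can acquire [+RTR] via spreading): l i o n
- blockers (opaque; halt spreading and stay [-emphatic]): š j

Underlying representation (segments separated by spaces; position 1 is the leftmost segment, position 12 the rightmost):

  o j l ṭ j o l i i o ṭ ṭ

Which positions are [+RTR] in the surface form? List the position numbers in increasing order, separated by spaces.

3 4 6 7 8 9 10 11 12

From /ṭ/ at 4 rightward: 5 /j/ blocks.
From /ṭ/ at 4 leftward: 3 /l/ → [+RTR]; 2 /j/ blocks.
From /ṭ/ at 11 rightward: 12 /ṭ/ is itself a trigger — this domain ends here.
From /ṭ/ at 11 leftward: 10 /o/ → [+RTR]; 9 /i/ → [+RTR]; 8 /i/ → [+RTR]; 7 /l/ → [+RTR]; 6 /o/ → [+RTR]; 5 /j/ blocks.
From /ṭ/ at 12 rightward: word edge.
From /ṭ/ at 12 leftward: 11 /ṭ/ is itself a trigger — this domain ends here.
Target with no active source: position 1 stays [-emphatic].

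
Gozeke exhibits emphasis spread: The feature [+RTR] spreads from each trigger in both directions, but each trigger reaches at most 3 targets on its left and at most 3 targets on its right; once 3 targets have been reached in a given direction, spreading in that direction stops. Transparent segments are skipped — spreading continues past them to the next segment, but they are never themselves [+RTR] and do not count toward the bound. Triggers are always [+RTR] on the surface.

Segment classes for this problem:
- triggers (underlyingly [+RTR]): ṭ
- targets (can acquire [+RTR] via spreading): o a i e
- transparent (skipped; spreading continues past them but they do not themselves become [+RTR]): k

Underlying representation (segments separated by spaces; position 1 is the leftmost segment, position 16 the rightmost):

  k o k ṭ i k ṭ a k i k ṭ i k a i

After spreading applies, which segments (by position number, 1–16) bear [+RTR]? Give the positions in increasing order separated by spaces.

2 4 5 7 8 10 12 13 15 16

From /ṭ/ at 4 rightward: 5 /i/ → [+RTR]; 6 /k/ transparent; 7 /ṭ/ is itself a trigger — this domain ends here.
From /ṭ/ at 4 leftward: 3 /k/ transparent; 2 /o/ → [+RTR]; 1 /k/ transparent; word edge.
From /ṭ/ at 7 rightward: 8 /a/ → [+RTR]; 9 /k/ transparent; 10 /i/ → [+RTR]; 11 /k/ transparent; 12 /ṭ/ is itself a trigger — this domain ends here.
From /ṭ/ at 7 leftward: 6 /k/ transparent; 5 /i/ → [+RTR]; 4 /ṭ/ is itself a trigger — this domain ends here.
From /ṭ/ at 12 rightward: 13 /i/ → [+RTR]; 14 /k/ transparent; 15 /a/ → [+RTR]; 16 /i/ → [+RTR]; bound reached.
From /ṭ/ at 12 leftward: 11 /k/ transparent; 10 /i/ → [+RTR]; 9 /k/ transparent; 8 /a/ → [+RTR]; 7 /ṭ/ is itself a trigger — this domain ends here.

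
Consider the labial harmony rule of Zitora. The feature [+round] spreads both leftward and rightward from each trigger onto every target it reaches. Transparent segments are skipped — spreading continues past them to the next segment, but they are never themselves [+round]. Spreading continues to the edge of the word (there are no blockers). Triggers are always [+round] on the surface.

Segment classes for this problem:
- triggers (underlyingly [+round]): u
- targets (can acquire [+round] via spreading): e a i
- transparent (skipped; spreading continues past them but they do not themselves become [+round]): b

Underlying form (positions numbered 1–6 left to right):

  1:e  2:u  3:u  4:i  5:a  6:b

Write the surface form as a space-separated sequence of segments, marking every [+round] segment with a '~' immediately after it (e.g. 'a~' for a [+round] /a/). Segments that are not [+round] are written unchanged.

From /u/ at 2 rightward: 3 /u/ is itself a trigger — this domain ends here.
From /u/ at 2 leftward: 1 /e/ → [+round]; word edge.
From /u/ at 3 rightward: 4 /i/ → [+round]; 5 /a/ → [+round]; 6 /b/ transparent; word edge.
From /u/ at 3 leftward: 2 /u/ is itself a trigger — this domain ends here.
[+round] positions on the surface: 1 2 3 4 5.

e~ u~ u~ i~ a~ b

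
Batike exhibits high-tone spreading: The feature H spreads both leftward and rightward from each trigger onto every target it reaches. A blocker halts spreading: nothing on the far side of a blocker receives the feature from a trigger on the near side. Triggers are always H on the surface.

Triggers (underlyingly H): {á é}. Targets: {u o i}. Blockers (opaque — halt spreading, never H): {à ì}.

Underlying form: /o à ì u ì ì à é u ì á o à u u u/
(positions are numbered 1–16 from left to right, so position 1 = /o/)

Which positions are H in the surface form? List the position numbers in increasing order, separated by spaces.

8 9 11 12

From /é/ at 8 rightward: 9 /u/ → H; 10 /ì/ blocks.
From /é/ at 8 leftward: 7 /à/ blocks.
From /á/ at 11 rightward: 12 /o/ → H; 13 /à/ blocks.
From /á/ at 11 leftward: 10 /ì/ blocks.
Targets with no active source: positions 1 4 14 15 16 stay [-high tone].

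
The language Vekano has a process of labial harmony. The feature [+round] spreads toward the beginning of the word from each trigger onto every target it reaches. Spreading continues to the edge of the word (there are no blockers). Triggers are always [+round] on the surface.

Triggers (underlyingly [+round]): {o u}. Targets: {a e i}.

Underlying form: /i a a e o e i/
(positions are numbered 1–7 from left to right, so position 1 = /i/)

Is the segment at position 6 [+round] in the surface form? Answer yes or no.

no

From /o/ at 5 leftward: 4 /e/ → [+round]; 3 /a/ → [+round]; 2 /a/ → [+round]; 1 /i/ → [+round]; word edge.
Targets with no active source: positions 6 7 stay [-round].
[+round] positions on the surface: 1 2 3 4 5.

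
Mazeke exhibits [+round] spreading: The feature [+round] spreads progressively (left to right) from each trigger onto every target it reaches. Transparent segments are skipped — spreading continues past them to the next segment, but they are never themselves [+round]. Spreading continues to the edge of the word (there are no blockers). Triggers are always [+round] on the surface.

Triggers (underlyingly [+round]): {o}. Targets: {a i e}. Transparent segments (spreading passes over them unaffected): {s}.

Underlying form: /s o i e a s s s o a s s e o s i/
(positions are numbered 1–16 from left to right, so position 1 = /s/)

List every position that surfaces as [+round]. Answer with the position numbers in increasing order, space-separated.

2 3 4 5 9 10 13 14 16

From /o/ at 2 rightward: 3 /i/ → [+round]; 4 /e/ → [+round]; 5 /a/ → [+round]; 6 /s/ transparent; 7 /s/ transparent; 8 /s/ transparent; 9 /o/ is itself a trigger — this domain ends here.
From /o/ at 9 rightward: 10 /a/ → [+round]; 11 /s/ transparent; 12 /s/ transparent; 13 /e/ → [+round]; 14 /o/ is itself a trigger — this domain ends here.
From /o/ at 14 rightward: 15 /s/ transparent; 16 /i/ → [+round]; word edge.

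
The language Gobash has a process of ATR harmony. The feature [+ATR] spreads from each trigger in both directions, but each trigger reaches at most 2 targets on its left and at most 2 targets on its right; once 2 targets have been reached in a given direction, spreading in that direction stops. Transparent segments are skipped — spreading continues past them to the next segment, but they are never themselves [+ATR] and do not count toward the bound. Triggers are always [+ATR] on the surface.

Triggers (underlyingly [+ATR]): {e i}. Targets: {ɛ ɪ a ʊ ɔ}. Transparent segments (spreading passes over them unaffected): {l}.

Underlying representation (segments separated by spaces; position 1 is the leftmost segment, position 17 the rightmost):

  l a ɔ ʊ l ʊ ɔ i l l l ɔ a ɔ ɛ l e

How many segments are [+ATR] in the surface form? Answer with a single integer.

From /i/ at 8 rightward: 9 /l/ transparent; 10 /l/ transparent; 11 /l/ transparent; 12 /ɔ/ → [+ATR]; 13 /a/ → [+ATR]; bound reached.
From /i/ at 8 leftward: 7 /ɔ/ → [+ATR]; 6 /ʊ/ → [+ATR]; bound reached.
From /e/ at 17 rightward: word edge.
From /e/ at 17 leftward: 16 /l/ transparent; 15 /ɛ/ → [+ATR]; 14 /ɔ/ → [+ATR]; bound reached.
Targets with no active source: positions 2 3 4 stay [-ATR].
[+ATR] positions on the surface: 6 7 8 12 13 14 15 17.

8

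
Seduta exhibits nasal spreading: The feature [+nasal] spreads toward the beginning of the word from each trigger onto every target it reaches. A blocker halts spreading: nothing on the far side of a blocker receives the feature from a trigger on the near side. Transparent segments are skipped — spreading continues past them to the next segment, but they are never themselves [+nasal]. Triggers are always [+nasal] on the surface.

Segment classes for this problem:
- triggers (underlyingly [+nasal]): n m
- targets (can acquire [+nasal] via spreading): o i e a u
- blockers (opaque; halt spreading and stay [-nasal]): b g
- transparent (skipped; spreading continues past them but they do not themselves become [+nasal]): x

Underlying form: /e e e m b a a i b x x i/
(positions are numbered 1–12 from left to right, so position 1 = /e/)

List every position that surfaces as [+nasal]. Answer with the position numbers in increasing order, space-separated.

1 2 3 4

From /m/ at 4 leftward: 3 /e/ → [+nasal]; 2 /e/ → [+nasal]; 1 /e/ → [+nasal]; word edge.
Targets with no active source: positions 6 7 8 12 stay [-nasal].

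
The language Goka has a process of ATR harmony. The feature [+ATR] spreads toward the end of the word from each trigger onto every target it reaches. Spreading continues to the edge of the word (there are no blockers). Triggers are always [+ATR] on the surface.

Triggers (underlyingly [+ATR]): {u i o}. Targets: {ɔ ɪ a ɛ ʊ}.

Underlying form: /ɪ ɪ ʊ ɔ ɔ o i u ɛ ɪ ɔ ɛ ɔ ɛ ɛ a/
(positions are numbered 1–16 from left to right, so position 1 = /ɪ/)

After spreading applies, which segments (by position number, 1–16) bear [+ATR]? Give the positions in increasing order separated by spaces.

From /o/ at 6 rightward: 7 /i/ is itself a trigger — this domain ends here.
From /i/ at 7 rightward: 8 /u/ is itself a trigger — this domain ends here.
From /u/ at 8 rightward: 9 /ɛ/ → [+ATR]; 10 /ɪ/ → [+ATR]; 11 /ɔ/ → [+ATR]; 12 /ɛ/ → [+ATR]; 13 /ɔ/ → [+ATR]; 14 /ɛ/ → [+ATR]; 15 /ɛ/ → [+ATR]; 16 /a/ → [+ATR]; word edge.
Targets with no active source: positions 1 2 3 4 5 stay [-ATR].

6 7 8 9 10 11 12 13 14 15 16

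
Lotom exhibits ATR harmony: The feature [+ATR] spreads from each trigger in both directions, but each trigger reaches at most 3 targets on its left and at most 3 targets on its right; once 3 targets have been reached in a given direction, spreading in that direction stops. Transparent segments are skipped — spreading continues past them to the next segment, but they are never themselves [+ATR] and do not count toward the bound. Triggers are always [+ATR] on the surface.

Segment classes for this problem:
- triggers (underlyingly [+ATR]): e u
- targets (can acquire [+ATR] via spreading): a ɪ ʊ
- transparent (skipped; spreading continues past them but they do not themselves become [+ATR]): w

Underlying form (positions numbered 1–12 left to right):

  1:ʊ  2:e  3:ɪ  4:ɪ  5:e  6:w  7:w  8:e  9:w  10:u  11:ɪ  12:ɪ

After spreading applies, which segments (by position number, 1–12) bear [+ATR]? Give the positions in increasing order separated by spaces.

1 2 3 4 5 8 10 11 12

From /e/ at 2 rightward: 3 /ɪ/ → [+ATR]; 4 /ɪ/ → [+ATR]; 5 /e/ is itself a trigger — this domain ends here.
From /e/ at 2 leftward: 1 /ʊ/ → [+ATR]; word edge.
From /e/ at 5 rightward: 6 /w/ transparent; 7 /w/ transparent; 8 /e/ is itself a trigger — this domain ends here.
From /e/ at 5 leftward: 4 /ɪ/ → [+ATR]; 3 /ɪ/ → [+ATR]; 2 /e/ is itself a trigger — this domain ends here.
From /e/ at 8 rightward: 9 /w/ transparent; 10 /u/ is itself a trigger — this domain ends here.
From /e/ at 8 leftward: 7 /w/ transparent; 6 /w/ transparent; 5 /e/ is itself a trigger — this domain ends here.
From /u/ at 10 rightward: 11 /ɪ/ → [+ATR]; 12 /ɪ/ → [+ATR]; word edge.
From /u/ at 10 leftward: 9 /w/ transparent; 8 /e/ is itself a trigger — this domain ends here.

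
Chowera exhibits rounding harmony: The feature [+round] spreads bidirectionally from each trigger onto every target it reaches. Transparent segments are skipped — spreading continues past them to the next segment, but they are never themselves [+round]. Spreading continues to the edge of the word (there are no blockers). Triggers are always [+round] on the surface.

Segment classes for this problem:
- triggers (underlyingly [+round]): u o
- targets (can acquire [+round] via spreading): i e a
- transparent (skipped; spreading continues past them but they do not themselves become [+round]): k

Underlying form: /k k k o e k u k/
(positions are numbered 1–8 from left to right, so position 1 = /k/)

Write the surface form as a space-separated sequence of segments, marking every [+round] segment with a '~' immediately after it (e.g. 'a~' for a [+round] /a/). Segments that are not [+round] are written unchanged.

From /o/ at 4 rightward: 5 /e/ → [+round]; 6 /k/ transparent; 7 /u/ is itself a trigger — this domain ends here.
From /o/ at 4 leftward: 3 /k/ transparent; 2 /k/ transparent; 1 /k/ transparent; word edge.
From /u/ at 7 rightward: 8 /k/ transparent; word edge.
From /u/ at 7 leftward: 6 /k/ transparent; 5 /e/ → [+round]; 4 /o/ is itself a trigger — this domain ends here.
[+round] positions on the surface: 4 5 7.

k k k o~ e~ k u~ k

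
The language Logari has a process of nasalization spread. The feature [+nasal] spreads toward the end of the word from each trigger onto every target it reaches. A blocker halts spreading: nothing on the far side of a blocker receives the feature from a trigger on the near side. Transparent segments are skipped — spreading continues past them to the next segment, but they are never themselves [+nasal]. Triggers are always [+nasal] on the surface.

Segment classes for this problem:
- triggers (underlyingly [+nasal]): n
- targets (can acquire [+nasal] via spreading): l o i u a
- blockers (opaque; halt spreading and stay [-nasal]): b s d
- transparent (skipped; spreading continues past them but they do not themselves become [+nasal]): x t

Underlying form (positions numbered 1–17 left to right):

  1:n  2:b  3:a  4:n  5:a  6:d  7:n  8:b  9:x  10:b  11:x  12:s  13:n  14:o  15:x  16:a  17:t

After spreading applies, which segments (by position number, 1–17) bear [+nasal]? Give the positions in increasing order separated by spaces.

1 4 5 7 13 14 16

From /n/ at 1 rightward: 2 /b/ blocks.
From /n/ at 4 rightward: 5 /a/ → [+nasal]; 6 /d/ blocks.
From /n/ at 7 rightward: 8 /b/ blocks.
From /n/ at 13 rightward: 14 /o/ → [+nasal]; 15 /x/ transparent; 16 /a/ → [+nasal]; 17 /t/ transparent; word edge.
Target with no active source: position 3 stays [-nasal].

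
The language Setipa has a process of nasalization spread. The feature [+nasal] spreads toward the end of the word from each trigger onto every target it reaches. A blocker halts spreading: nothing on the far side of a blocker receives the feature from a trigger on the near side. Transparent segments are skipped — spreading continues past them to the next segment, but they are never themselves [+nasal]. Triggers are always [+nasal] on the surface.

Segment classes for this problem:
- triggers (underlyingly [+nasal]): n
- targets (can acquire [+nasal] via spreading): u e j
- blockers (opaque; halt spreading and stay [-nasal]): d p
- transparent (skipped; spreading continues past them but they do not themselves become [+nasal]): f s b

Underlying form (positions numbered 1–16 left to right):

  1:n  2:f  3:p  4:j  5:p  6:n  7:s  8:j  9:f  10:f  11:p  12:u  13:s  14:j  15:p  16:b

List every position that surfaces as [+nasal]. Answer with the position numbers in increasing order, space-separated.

From /n/ at 1 rightward: 2 /f/ transparent; 3 /p/ blocks.
From /n/ at 6 rightward: 7 /s/ transparent; 8 /j/ → [+nasal]; 9 /f/ transparent; 10 /f/ transparent; 11 /p/ blocks.
Targets with no active source: positions 4 12 14 stay [-nasal].

1 6 8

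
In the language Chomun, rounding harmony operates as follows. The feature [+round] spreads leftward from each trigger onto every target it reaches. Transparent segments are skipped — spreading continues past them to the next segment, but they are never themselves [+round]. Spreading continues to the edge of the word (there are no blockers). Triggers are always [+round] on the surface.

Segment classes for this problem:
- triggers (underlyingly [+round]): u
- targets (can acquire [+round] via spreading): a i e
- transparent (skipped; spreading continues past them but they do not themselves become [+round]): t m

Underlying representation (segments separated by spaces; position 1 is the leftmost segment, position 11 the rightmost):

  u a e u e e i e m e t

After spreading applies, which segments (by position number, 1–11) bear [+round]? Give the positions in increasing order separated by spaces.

1 2 3 4

From /u/ at 1 leftward: word edge.
From /u/ at 4 leftward: 3 /e/ → [+round]; 2 /a/ → [+round]; 1 /u/ is itself a trigger — this domain ends here.
Targets with no active source: positions 5 6 7 8 10 stay [-round].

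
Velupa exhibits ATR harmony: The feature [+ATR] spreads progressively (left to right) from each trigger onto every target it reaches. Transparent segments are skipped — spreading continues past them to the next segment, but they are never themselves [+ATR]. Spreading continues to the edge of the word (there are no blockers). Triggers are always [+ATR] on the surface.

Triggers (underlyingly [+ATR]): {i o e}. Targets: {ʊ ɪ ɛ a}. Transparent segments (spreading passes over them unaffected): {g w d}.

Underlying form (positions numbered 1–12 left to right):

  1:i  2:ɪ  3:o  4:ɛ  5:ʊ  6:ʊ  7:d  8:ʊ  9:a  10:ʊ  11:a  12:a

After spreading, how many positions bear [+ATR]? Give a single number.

11

From /i/ at 1 rightward: 2 /ɪ/ → [+ATR]; 3 /o/ is itself a trigger — this domain ends here.
From /o/ at 3 rightward: 4 /ɛ/ → [+ATR]; 5 /ʊ/ → [+ATR]; 6 /ʊ/ → [+ATR]; 7 /d/ transparent; 8 /ʊ/ → [+ATR]; 9 /a/ → [+ATR]; 10 /ʊ/ → [+ATR]; 11 /a/ → [+ATR]; 12 /a/ → [+ATR]; word edge.
[+ATR] positions on the surface: 1 2 3 4 5 6 8 9 10 11 12.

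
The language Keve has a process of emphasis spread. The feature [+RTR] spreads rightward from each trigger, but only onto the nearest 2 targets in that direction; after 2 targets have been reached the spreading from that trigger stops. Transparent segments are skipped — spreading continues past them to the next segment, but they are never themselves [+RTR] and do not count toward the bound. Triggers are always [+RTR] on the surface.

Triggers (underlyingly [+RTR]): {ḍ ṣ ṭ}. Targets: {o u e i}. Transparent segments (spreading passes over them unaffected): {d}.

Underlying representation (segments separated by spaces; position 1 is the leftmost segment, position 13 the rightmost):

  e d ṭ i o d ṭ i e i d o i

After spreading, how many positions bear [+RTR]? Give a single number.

From /ṭ/ at 3 rightward: 4 /i/ → [+RTR]; 5 /o/ → [+RTR]; bound reached.
From /ṭ/ at 7 rightward: 8 /i/ → [+RTR]; 9 /e/ → [+RTR]; bound reached.
Targets with no active source: positions 1 10 12 13 stay [-emphatic].
[+RTR] positions on the surface: 3 4 5 7 8 9.

6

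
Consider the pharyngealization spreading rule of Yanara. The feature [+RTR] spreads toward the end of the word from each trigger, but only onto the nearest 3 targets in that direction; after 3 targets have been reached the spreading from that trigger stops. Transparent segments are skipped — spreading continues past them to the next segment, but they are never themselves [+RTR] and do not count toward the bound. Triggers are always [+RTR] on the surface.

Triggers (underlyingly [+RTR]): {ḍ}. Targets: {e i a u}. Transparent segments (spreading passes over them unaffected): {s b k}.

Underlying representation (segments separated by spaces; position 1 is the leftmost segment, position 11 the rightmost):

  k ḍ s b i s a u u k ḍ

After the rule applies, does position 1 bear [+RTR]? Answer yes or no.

no

From /ḍ/ at 2 rightward: 3 /s/ transparent; 4 /b/ transparent; 5 /i/ → [+RTR]; 6 /s/ transparent; 7 /a/ → [+RTR]; 8 /u/ → [+RTR]; bound reached.
From /ḍ/ at 11 rightward: word edge.
Target with no active source: position 9 stays [-emphatic].
[+RTR] positions on the surface: 2 5 7 8 11.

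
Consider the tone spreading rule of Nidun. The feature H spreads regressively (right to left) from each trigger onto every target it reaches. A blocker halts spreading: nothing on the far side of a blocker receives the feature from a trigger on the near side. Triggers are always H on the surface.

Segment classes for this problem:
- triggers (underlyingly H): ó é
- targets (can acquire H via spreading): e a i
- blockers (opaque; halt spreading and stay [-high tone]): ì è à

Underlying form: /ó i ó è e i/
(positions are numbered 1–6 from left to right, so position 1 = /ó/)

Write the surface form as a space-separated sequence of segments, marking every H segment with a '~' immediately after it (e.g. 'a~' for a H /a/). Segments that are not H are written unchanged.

From /ó/ at 1 leftward: word edge.
From /ó/ at 3 leftward: 2 /i/ → H; 1 /ó/ is itself a trigger — this domain ends here.
Targets with no active source: positions 5 6 stay [-high tone].
H positions on the surface: 1 2 3.

ó~ i~ ó~ è e i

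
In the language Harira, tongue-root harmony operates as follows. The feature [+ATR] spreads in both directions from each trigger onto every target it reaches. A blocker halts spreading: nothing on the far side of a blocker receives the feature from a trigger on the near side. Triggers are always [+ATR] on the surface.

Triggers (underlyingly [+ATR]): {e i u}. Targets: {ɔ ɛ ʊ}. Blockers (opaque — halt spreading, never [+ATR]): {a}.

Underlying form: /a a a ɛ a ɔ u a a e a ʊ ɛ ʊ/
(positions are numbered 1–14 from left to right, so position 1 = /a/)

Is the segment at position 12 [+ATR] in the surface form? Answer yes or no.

From /u/ at 7 rightward: 8 /a/ blocks.
From /u/ at 7 leftward: 6 /ɔ/ → [+ATR]; 5 /a/ blocks.
From /e/ at 10 rightward: 11 /a/ blocks.
From /e/ at 10 leftward: 9 /a/ blocks.
Targets with no active source: positions 4 12 13 14 stay [-ATR].
[+ATR] positions on the surface: 6 7 10.

no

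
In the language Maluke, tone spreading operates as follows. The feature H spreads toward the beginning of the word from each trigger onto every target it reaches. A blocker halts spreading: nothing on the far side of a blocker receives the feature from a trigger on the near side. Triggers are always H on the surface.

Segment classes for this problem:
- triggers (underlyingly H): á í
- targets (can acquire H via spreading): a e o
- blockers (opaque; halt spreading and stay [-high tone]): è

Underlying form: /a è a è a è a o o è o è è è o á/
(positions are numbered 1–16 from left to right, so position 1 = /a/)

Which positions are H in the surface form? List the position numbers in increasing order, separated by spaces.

15 16

From /á/ at 16 leftward: 15 /o/ → H; 14 /è/ blocks.
Targets with no active source: positions 1 3 5 7 8 9 11 stay [-high tone].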